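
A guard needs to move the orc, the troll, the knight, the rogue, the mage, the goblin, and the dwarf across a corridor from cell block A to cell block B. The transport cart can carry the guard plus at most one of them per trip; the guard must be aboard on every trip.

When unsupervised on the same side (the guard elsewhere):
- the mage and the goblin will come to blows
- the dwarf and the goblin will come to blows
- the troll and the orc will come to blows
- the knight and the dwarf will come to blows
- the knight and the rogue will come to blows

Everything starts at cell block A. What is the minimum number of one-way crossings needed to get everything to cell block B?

impossible

Whatever the first load, the items left behind include a forbidden pair without the guard. No opening move is safe, so no plan exists.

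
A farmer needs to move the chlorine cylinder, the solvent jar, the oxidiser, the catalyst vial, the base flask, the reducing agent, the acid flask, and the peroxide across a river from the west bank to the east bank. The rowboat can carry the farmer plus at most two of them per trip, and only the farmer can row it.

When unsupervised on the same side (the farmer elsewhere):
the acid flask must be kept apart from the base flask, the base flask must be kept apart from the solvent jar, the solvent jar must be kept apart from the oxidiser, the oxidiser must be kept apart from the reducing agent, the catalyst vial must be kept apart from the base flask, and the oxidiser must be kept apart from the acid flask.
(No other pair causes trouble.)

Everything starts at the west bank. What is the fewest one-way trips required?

Counting alone: the farmer can take at most 2 across per trip to the east bank, so moving all 8 needs at least 4 loaded trips out, with a return between consecutive ones — at least 7 crossings.
The safety rule pushes this higher. Following every safe sequence of crossings, the most of the 8 that can be at the east bank as the rowboat arrives there on crossing 7 is 6 — never all 8.
So no plan with fewer than 9 crossings exists, and this one achieves 9:
1. Farmer goes to the east bank with the base flask and the oxidiser.  [the west bank: the acid flask, the catalyst vial, the chlorine cylinder, the peroxide, the reducing agent, the solvent jar | the east bank: the base flask, the oxidiser]
2. Farmer goes back to the west bank alone.  [the west bank: the acid flask, the catalyst vial, the chlorine cylinder, the peroxide, the reducing agent, the solvent jar | the east bank: the base flask, the oxidiser]
3. Farmer goes to the east bank with the catalyst vial and the chlorine cylinder.  [the west bank: the acid flask, the peroxide, the reducing agent, the solvent jar | the east bank: the base flask, the catalyst vial, the chlorine cylinder, the oxidiser]
4. Farmer goes back to the west bank with the base flask.  [the west bank: the acid flask, the base flask, the peroxide, the reducing agent, the solvent jar | the east bank: the catalyst vial, the chlorine cylinder, the oxidiser]
5. Farmer goes to the east bank with the acid flask and the solvent jar.  [the west bank: the base flask, the peroxide, the reducing agent | the east bank: the acid flask, the catalyst vial, the chlorine cylinder, the oxidiser, the solvent jar]
6. Farmer goes back to the west bank with the oxidiser.  [the west bank: the base flask, the oxidiser, the peroxide, the reducing agent | the east bank: the acid flask, the catalyst vial, the chlorine cylinder, the solvent jar]
7. Farmer goes to the east bank with the peroxide and the reducing agent.  [the west bank: the base flask, the oxidiser | the east bank: the acid flask, the catalyst vial, the chlorine cylinder, the peroxide, the reducing agent, the solvent jar]
8. Farmer goes back to the west bank alone.  [the west bank: the base flask, the oxidiser | the east bank: the acid flask, the catalyst vial, the chlorine cylinder, the peroxide, the reducing agent, the solvent jar]
9. Farmer goes to the east bank with the base flask and the oxidiser.  [the west bank: — | the east bank: the acid flask, the base flask, the catalyst vial, the chlorine cylinder, the oxidiser, the peroxide, the reducing agent, the solvent jar]

9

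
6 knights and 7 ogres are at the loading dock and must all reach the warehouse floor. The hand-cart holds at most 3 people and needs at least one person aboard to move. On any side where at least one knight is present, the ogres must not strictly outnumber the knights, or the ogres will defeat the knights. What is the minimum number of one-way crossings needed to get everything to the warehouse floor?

The ogres already outnumber the knights at the loading dock before anyone moves, so the starting position itself is disallowed.

impossible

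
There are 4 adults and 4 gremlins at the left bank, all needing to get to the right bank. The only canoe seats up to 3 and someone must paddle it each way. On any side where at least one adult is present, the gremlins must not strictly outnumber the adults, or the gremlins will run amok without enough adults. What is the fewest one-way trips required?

Counting alone: each trip to the right bank takes at most 3 across and each return brings at least 1 back, so after t trips out (and t−1 returns) at most 3t − (t−1) of the 8 are across; that first reaches 8 at t = 4, so at least 7 crossings are needed.
The safety rule pushes this higher. Following every safe sequence of crossings, the most of the 8 that can be at the right bank as the canoe arrives there on crossing 7 is 7 — never all 8.
So no plan with fewer than 9 crossings exists, and this one achieves 9:
1. 2 gremlins → the right bank.  (the left bank: 4A 2G; the right bank: 0A 2G)
2. 1 gremlin ← the left bank.  (the left bank: 4A 3G; the right bank: 0A 1G)
3. 3 gremlins → the right bank.  (the left bank: 4A 0G; the right bank: 0A 4G)
4. 1 gremlin ← the left bank.  (the left bank: 4A 1G; the right bank: 0A 3G)
5. 3 adults → the right bank.  (the left bank: 1A 1G; the right bank: 3A 3G)
6. 1 adult and 1 gremlin ← the left bank.  (the left bank: 2A 2G; the right bank: 2A 2G)
7. 2 adults → the right bank.  (the left bank: 0A 2G; the right bank: 4A 2G)
8. 1 gremlin ← the left bank.  (the left bank: 0A 3G; the right bank: 4A 1G)
9. 3 gremlins → the right bank.  (the left bank: 0A 0G; the right bank: 4A 4G)

9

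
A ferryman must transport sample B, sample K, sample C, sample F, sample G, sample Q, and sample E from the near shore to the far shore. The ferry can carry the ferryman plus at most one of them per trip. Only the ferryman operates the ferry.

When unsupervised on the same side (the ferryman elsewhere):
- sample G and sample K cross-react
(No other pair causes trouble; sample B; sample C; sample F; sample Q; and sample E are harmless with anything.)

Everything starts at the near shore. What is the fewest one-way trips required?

13

Counting alone: the ferryman can take at most 1 across per trip to the far shore, so moving all 7 needs at least 7 loaded trips out, with a return between consecutive ones — at least 13 crossings.
The plan below uses exactly 13 crossings, so it is optimal:
1. Ferryman goes to the far shore with sample K.
2. Ferryman goes back to the near shore alone.
3. Ferryman goes to the far shore with sample B.
4. Ferryman goes back to the near shore alone.
5. Ferryman goes to the far shore with sample C.
6. Ferryman goes back to the near shore alone.
7. Ferryman goes to the far shore with sample F.
8. Ferryman goes back to the near shore alone.
9. Ferryman goes to the far shore with sample Q.
10. Ferryman goes back to the near shore alone.
11. Ferryman goes to the far shore with sample E.
12. Ferryman goes back to the near shore alone.
13. Ferryman goes to the far shore with sample G.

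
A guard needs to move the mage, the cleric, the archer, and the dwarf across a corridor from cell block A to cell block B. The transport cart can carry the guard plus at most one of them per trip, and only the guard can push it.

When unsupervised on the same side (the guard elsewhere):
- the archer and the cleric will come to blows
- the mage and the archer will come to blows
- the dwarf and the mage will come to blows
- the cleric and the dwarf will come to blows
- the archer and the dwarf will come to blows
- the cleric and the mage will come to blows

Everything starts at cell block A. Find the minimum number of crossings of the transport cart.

impossible

Whatever the first load, the items left behind include a forbidden pair without the guard. No opening move is safe, so no plan exists.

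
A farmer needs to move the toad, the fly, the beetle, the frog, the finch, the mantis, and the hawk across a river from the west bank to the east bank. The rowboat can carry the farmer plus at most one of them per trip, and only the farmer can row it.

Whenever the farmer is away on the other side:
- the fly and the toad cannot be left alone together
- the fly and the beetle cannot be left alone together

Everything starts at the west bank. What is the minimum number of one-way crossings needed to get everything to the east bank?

Counting alone: the farmer can take at most 1 across per trip to the east bank, so moving all 7 needs at least 7 loaded trips out, with a return between consecutive ones — at least 13 crossings.
The safety rule pushes this higher. Following every safe sequence of crossings, the most of the 7 that can be at the east bank as the rowboat arrives there on crossing 13 is 6 — never all 7.
So no plan with fewer than 15 crossings exists, and this one achieves 15:
1. Farmer goes to the east bank with the fly.
2. Farmer goes back to the west bank alone.
3. Farmer goes to the east bank with the toad.
4. Farmer goes back to the west bank with the fly.
5. Farmer goes to the east bank with the beetle.
6. Farmer goes back to the west bank alone.
7. Farmer goes to the east bank with the frog.
8. Farmer goes back to the west bank alone.
9. Farmer goes to the east bank with the finch.
10. Farmer goes back to the west bank alone.
11. Farmer goes to the east bank with the mantis.
12. Farmer goes back to the west bank alone.
13. Farmer goes to the east bank with the hawk.
14. Farmer goes back to the west bank alone.
15. Farmer goes to the east bank with the fly.

15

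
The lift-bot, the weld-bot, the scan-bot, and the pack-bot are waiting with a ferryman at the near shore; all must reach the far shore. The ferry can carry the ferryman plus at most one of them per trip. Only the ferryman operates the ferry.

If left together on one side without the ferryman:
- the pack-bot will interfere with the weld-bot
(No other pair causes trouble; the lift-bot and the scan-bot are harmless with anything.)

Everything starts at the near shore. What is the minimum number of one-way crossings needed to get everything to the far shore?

7

Counting alone: the ferryman can take at most 1 across per trip to the far shore, so moving all 4 needs at least 4 loaded trips out, with a return between consecutive ones — at least 7 crossings.
The plan below uses exactly 7 crossings, so it is optimal:
1. Ferryman goes to the far shore with the weld-bot.  [the near shore: the lift-bot, the pack-bot, the scan-bot | the far shore: the weld-bot]
2. Ferryman goes back to the near shore alone.  [the near shore: the lift-bot, the pack-bot, the scan-bot | the far shore: the weld-bot]
3. Ferryman goes to the far shore with the lift-bot.  [the near shore: the pack-bot, the scan-bot | the far shore: the lift-bot, the weld-bot]
4. Ferryman goes back to the near shore alone.  [the near shore: the pack-bot, the scan-bot | the far shore: the lift-bot, the weld-bot]
5. Ferryman goes to the far shore with the scan-bot.  [the near shore: the pack-bot | the far shore: the lift-bot, the scan-bot, the weld-bot]
6. Ferryman goes back to the near shore alone.  [the near shore: the pack-bot | the far shore: the lift-bot, the scan-bot, the weld-bot]
7. Ferryman goes to the far shore with the pack-bot.  [the near shore: — | the far shore: the lift-bot, the pack-bot, the scan-bot, the weld-bot]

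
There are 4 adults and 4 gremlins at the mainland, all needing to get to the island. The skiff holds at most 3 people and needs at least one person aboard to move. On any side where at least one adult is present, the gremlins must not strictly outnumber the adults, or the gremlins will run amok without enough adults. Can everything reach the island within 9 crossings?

Yes — this plan uses 9 crossings (≤ 9):
1. 2 gremlins → the island.  (the mainland: 4A 2G; the island: 0A 2G)
2. 1 gremlin ← the mainland.  (the mainland: 4A 3G; the island: 0A 1G)
3. 3 gremlins → the island.  (the mainland: 4A 0G; the island: 0A 4G)
4. 1 gremlin ← the mainland.  (the mainland: 4A 1G; the island: 0A 3G)
5. 3 adults → the island.  (the mainland: 1A 1G; the island: 3A 3G)
6. 1 adult and 1 gremlin ← the mainland.  (the mainland: 2A 2G; the island: 2A 2G)
7. 2 adults → the island.  (the mainland: 0A 2G; the island: 4A 2G)
8. 1 gremlin ← the mainland.  (the mainland: 0A 3G; the island: 4A 1G)
9. 3 gremlins → the island.  (the mainland: 0A 0G; the island: 4A 4G)

Yes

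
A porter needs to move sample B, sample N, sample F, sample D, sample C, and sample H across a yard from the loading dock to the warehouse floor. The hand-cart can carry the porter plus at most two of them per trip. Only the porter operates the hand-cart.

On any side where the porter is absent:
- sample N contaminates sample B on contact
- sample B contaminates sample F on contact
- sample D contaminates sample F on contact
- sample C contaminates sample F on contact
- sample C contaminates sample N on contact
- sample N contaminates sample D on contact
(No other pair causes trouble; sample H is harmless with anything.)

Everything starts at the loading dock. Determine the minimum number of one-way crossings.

7

Counting alone: the porter can take at most 2 across per trip to the warehouse floor, so moving all 6 needs at least 3 loaded trips out, with a return between consecutive ones — at least 5 crossings.
The safety rule pushes this higher. Following every safe sequence of crossings, the most of the 6 that can be at the warehouse floor as the hand-cart arrives there on crossing 5 is 5 — never all 6.
So no plan with fewer than 7 crossings exists, and this one achieves 7:
1. Porter goes to the warehouse floor with sample F and sample N.
2. Porter goes back to the loading dock alone.
3. Porter goes to the warehouse floor with sample B and sample D.
4. Porter goes back to the loading dock with sample F and sample N.
5. Porter goes to the warehouse floor with sample C and sample H.
6. Porter goes back to the loading dock alone.
7. Porter goes to the warehouse floor with sample F and sample N.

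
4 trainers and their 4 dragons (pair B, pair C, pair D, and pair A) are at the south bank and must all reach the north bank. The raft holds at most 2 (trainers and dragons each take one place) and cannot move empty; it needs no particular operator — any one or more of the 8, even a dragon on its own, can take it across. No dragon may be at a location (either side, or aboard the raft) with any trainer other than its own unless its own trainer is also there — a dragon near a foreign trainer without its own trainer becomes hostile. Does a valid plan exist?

Following every safe sequence of crossings from the start, the most of the 8 that can be at the north bank as the raft arrives there on crossings 1, 3, 5 is 2, 3, 4 respectively; the best ever achieved is 4 of 8.
From crossing 7 on, no configuration arises that was not already reachable earlier: only 44 distinct safe configurations (who is on which side, and where the raft is) can ever be reached, none of them has everyone across, and every continuation just revisits them. So no valid plan exists.

No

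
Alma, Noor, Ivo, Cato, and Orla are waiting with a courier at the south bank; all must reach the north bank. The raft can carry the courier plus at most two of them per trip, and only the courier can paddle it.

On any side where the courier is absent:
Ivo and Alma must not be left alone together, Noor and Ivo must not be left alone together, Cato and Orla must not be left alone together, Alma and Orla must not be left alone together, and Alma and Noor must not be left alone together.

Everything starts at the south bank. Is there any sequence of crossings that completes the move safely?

No

Whatever the first load, the items left behind include a forbidden pair without the courier. No opening move is safe, so no plan exists.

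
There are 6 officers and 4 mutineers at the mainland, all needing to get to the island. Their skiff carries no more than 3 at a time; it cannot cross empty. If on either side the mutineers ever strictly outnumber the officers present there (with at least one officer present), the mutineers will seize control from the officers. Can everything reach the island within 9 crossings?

Yes — this plan uses 9 crossings (≤ 9):
1. 2 mutineers → the island.  (the mainland: 6O 2M; the island: 0O 2M)
2. 1 mutineer ← the mainland.  (the mainland: 6O 3M; the island: 0O 1M)
3. 3 mutineers → the island.  (the mainland: 6O 0M; the island: 0O 4M)
4. 1 mutineer ← the mainland.  (the mainland: 6O 1M; the island: 0O 3M)
5. 3 officers → the island.  (the mainland: 3O 1M; the island: 3O 3M)
6. 1 mutineer ← the mainland.  (the mainland: 3O 2M; the island: 3O 2M)
7. 1 officer and 2 mutineers → the island.  (the mainland: 2O 0M; the island: 4O 4M)
8. 1 mutineer ← the mainland.  (the mainland: 2O 1M; the island: 4O 3M)
9. 2 officers and 1 mutineer → the island.  (the mainland: 0O 0M; the island: 6O 4M)

Yes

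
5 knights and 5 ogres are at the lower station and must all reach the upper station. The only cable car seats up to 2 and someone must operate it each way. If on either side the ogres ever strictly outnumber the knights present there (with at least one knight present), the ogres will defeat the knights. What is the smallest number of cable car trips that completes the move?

impossible

Following every safe sequence of crossings from the start, the most of the 10 that can be at the upper station as the cable car arrives there on crossings 1, 3, 5, 7 is 2, 3, 4, 5 respectively; the best ever achieved is 5 of 10.
From crossing 9 on, no configuration arises that was not already reachable earlier: only 13 distinct safe configurations (who is on which side, and where the cable car is) can ever be reached, none of them has everyone across, and every continuation just revisits them. They are: 0 knights + 0 ogres across (cable car back at the start); 0 knights + 1 ogre across (cable car there); 0 knights + 1 ogre across (cable car back at the start); 0 knights + 2 ogres across (cable car there); 0 knights + 2 ogres across (cable car back at the start); 0 knights + 3 ogres across (cable car there); 0 knights + 3 ogres across (cable car back at the start); 0 knights + 4 ogres across (cable car there); 0 knights + 4 ogres across (cable car back at the start); 0 knights + 5 ogres across (cable car there); 1 knight + 1 ogre across (cable car there); 1 knight + 1 ogre across (cable car back at the start); 2 knights + 2 ogres across (cable car there). So no valid plan exists.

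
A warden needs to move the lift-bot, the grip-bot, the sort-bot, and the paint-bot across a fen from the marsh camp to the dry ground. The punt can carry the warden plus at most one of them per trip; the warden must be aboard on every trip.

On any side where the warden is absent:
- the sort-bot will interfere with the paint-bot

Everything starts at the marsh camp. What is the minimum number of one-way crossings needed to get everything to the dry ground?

Counting alone: the warden can take at most 1 across per trip to the dry ground, so moving all 4 needs at least 4 loaded trips out, with a return between consecutive ones — at least 7 crossings.
The plan below uses exactly 7 crossings, so it is optimal:
1. Warden goes to the dry ground with the sort-bot.
2. Warden goes back to the marsh camp alone.
3. Warden goes to the dry ground with the lift-bot.
4. Warden goes back to the marsh camp alone.
5. Warden goes to the dry ground with the grip-bot.
6. Warden goes back to the marsh camp alone.
7. Warden goes to the dry ground with the paint-bot.

7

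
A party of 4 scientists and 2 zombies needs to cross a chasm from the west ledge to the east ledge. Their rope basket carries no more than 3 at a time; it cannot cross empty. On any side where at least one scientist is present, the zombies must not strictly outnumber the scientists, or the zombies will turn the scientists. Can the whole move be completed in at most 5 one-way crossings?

Yes

Yes — this plan uses 5 crossings (≤ 5):
1. 2 zombies → the east ledge.  (the west ledge: 4S 0Z; the east ledge: 0S 2Z)
2. 1 zombie ← the west ledge.  (the west ledge: 4S 1Z; the east ledge: 0S 1Z)
3. 2 scientists and 1 zombie → the east ledge.  (the west ledge: 2S 0Z; the east ledge: 2S 2Z)
4. 1 zombie ← the west ledge.  (the west ledge: 2S 1Z; the east ledge: 2S 1Z)
5. 2 scientists and 1 zombie → the east ledge.  (the west ledge: 0S 0Z; the east ledge: 4S 2Z)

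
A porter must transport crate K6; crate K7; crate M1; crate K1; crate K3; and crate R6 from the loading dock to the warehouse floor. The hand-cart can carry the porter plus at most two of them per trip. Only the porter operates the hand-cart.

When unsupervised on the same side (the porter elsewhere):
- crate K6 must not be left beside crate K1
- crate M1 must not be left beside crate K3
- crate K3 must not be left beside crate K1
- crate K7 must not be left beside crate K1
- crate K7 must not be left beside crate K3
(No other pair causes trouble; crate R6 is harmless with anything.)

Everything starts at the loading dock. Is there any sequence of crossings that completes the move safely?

1. Porter goes to the warehouse floor with crate K1 and crate K3.  [the loading dock: crate K6, crate K7, crate M1, crate R6 | the warehouse floor: crate K1, crate K3]
2. Porter goes back to the loading dock with crate K1.  [the loading dock: crate K1, crate K6, crate K7, crate M1, crate R6 | the warehouse floor: crate K3]
3. Porter goes to the warehouse floor with crate K6 and crate K7.  [the loading dock: crate K1, crate M1, crate R6 | the warehouse floor: crate K3, crate K6, crate K7]
4. Porter goes back to the loading dock with crate K7.  [the loading dock: crate K1, crate K7, crate M1, crate R6 | the warehouse floor: crate K3, crate K6]
5. Porter goes to the warehouse floor with crate K7 and crate M1.  [the loading dock: crate K1, crate R6 | the warehouse floor: crate K3, crate K6, crate K7, crate M1]
6. Porter goes back to the loading dock with crate K3.  [the loading dock: crate K1, crate K3, crate R6 | the warehouse floor: crate K6, crate K7, crate M1]
7. Porter goes to the warehouse floor with crate K1 and crate R6.  [the loading dock: crate K3 | the warehouse floor: crate K1, crate K6, crate K7, crate M1, crate R6]
8. Porter goes back to the loading dock with crate K1.  [the loading dock: crate K1, crate K3 | the warehouse floor: crate K6, crate K7, crate M1, crate R6]
9. Porter goes to the warehouse floor with crate K1 and crate K3.  [the loading dock: — | the warehouse floor: crate K1, crate K3, crate K6, crate K7, crate M1, crate R6]

Yes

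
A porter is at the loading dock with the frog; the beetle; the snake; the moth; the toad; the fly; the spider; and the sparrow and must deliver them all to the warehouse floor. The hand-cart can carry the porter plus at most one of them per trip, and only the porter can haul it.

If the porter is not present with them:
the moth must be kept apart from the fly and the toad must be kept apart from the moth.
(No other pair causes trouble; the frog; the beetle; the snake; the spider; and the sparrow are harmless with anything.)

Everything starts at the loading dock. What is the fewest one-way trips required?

17

Counting alone: the porter can take at most 1 across per trip to the warehouse floor, so moving all 8 needs at least 8 loaded trips out, with a return between consecutive ones — at least 15 crossings.
The safety rule pushes this higher. Following every safe sequence of crossings, the most of the 8 that can be at the warehouse floor as the hand-cart arrives there on crossing 15 is 7 — never all 8.
So no plan with fewer than 17 crossings exists, and this one achieves 17:
1. Porter goes to the warehouse floor with the moth.
2. Porter goes back to the loading dock alone.
3. Porter goes to the warehouse floor with the frog.
4. Porter goes back to the loading dock alone.
5. Porter goes to the warehouse floor with the beetle.
6. Porter goes back to the loading dock alone.
7. Porter goes to the warehouse floor with the snake.
8. Porter goes back to the loading dock alone.
9. Porter goes to the warehouse floor with the toad.
10. Porter goes back to the loading dock with the moth.
11. Porter goes to the warehouse floor with the fly.
12. Porter goes back to the loading dock alone.
13. Porter goes to the warehouse floor with the spider.
14. Porter goes back to the loading dock alone.
15. Porter goes to the warehouse floor with the sparrow.
16. Porter goes back to the loading dock alone.
17. Porter goes to the warehouse floor with the moth.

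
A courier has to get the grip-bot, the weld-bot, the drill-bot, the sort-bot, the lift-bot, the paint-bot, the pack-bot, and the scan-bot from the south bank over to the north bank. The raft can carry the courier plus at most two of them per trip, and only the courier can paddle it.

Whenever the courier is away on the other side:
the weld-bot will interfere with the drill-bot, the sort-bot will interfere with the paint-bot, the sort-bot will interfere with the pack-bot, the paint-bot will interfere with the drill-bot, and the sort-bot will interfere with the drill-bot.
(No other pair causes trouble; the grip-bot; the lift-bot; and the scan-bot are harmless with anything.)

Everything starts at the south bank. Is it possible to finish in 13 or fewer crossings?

Yes — this plan uses 13 crossings (≤ 13):
1. Courier goes to the north bank with the drill-bot and the sort-bot.
2. Courier goes back to the south bank with the drill-bot.
3. Courier goes to the north bank with the drill-bot and the grip-bot.
4. Courier goes back to the south bank with the drill-bot.
5. Courier goes to the north bank with the drill-bot and the weld-bot.
6. Courier goes back to the south bank with the drill-bot.
7. Courier goes to the north bank with the drill-bot and the lift-bot.
8. Courier goes back to the south bank with the drill-bot.
9. Courier goes to the north bank with the drill-bot and the scan-bot.
10. Courier goes back to the south bank with the drill-bot.
11. Courier goes to the north bank with the pack-bot and the paint-bot.
12. Courier goes back to the south bank with the sort-bot.
13. Courier goes to the north bank with the drill-bot and the sort-bot.

Yes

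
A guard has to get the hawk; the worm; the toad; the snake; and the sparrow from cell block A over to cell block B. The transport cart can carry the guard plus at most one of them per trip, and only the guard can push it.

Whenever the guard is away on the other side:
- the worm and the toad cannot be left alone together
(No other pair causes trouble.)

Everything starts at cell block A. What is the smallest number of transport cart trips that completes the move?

9

Counting alone: the guard can take at most 1 across per trip to cell block B, so moving all 5 needs at least 5 loaded trips out, with a return between consecutive ones — at least 9 crossings.
The plan below uses exactly 9 crossings, so it is optimal:
1. Guard goes to cell block B with the worm.  [cell block A: the hawk, the snake, the sparrow, the toad | cell block B: the worm]
2. Guard goes back to cell block A alone.  [cell block A: the hawk, the snake, the sparrow, the toad | cell block B: the worm]
3. Guard goes to cell block B with the hawk.  [cell block A: the snake, the sparrow, the toad | cell block B: the hawk, the worm]
4. Guard goes back to cell block A alone.  [cell block A: the snake, the sparrow, the toad | cell block B: the hawk, the worm]
5. Guard goes to cell block B with the snake.  [cell block A: the sparrow, the toad | cell block B: the hawk, the snake, the worm]
6. Guard goes back to cell block A alone.  [cell block A: the sparrow, the toad | cell block B: the hawk, the snake, the worm]
7. Guard goes to cell block B with the sparrow.  [cell block A: the toad | cell block B: the hawk, the snake, the sparrow, the worm]
8. Guard goes back to cell block A alone.  [cell block A: the toad | cell block B: the hawk, the snake, the sparrow, the worm]
9. Guard goes to cell block B with the toad.  [cell block A: — | cell block B: the hawk, the snake, the sparrow, the toad, the worm]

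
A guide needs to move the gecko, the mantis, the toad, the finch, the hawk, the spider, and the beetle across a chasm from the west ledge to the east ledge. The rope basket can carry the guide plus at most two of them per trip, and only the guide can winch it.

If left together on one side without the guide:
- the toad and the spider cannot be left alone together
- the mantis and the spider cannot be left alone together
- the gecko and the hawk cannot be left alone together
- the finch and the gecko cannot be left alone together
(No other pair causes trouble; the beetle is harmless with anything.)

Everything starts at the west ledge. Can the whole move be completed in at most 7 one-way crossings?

Counting alone: the guide can take at most 2 across per trip to the east ledge, so moving all 7 needs at least 4 loaded trips out, with a return between consecutive ones — at least 7 crossings.
The safety rule pushes this higher. Following every safe sequence of crossings, the most of the 7 that can be at the east ledge as the rope basket arrives there on crossing 7 is 6 — never all 7.
So the move cannot be finished within 7 crossings. (The shortest complete plan takes 9:)
1. Guide goes to the east ledge with the gecko and the spider.
2. Guide goes back to the west ledge alone.
3. Guide goes to the east ledge with the mantis.
4. Guide goes back to the west ledge with the spider.
5. Guide goes to the east ledge with the finch and the toad.
6. Guide goes back to the west ledge with the gecko.
7. Guide goes to the east ledge with the beetle and the hawk.
8. Guide goes back to the west ledge alone.
9. Guide goes to the east ledge with the gecko and the spider.

No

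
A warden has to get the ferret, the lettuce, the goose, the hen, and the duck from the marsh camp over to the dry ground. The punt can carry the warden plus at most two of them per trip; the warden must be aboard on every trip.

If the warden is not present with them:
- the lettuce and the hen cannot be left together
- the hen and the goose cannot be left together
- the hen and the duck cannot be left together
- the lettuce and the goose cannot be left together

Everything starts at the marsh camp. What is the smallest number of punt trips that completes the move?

7

Counting alone: the warden can take at most 2 across per trip to the dry ground, so moving all 5 needs at least 3 loaded trips out, with a return between consecutive ones — at least 5 crossings.
The safety rule pushes this higher. Following every safe sequence of crossings, the most of the 5 that can be at the dry ground as the punt arrives there on crossing 5 is 4 — never all 5.
So no plan with fewer than 7 crossings exists, and this one achieves 7:
1. Warden goes to the dry ground with the hen and the lettuce.  [the marsh camp: the duck, the ferret, the goose | the dry ground: the hen, the lettuce]
2. Warden goes back to the marsh camp with the lettuce.  [the marsh camp: the duck, the ferret, the goose, the lettuce | the dry ground: the hen]
3. Warden goes to the dry ground with the ferret and the lettuce.  [the marsh camp: the duck, the goose | the dry ground: the ferret, the hen, the lettuce]
4. Warden goes back to the marsh camp with the lettuce.  [the marsh camp: the duck, the goose, the lettuce | the dry ground: the ferret, the hen]
5. Warden goes to the dry ground with the duck and the lettuce.  [the marsh camp: the goose | the dry ground: the duck, the ferret, the hen, the lettuce]
6. Warden goes back to the marsh camp with the hen.  [the marsh camp: the goose, the hen | the dry ground: the duck, the ferret, the lettuce]
7. Warden goes to the dry ground with the goose and the hen.  [the marsh camp: — | the dry ground: the duck, the ferret, the goose, the hen, the lettuce]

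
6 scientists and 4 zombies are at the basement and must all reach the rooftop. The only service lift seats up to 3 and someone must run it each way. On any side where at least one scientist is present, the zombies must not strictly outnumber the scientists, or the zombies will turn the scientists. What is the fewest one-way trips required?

Counting alone: each trip to the rooftop takes at most 3 across and each return brings at least 1 back, so after t trips out (and t−1 returns) at most 3t − (t−1) of the 10 are across; that first reaches 10 at t = 5, so at least 9 crossings are needed.
The plan below uses exactly 9 crossings, so it is optimal:
1. 2 zombies → the rooftop.  (the basement: 6S 2Z; the rooftop: 0S 2Z)
2. 1 zombie ← the basement.  (the basement: 6S 3Z; the rooftop: 0S 1Z)
3. 3 zombies → the rooftop.  (the basement: 6S 0Z; the rooftop: 0S 4Z)
4. 1 zombie ← the basement.  (the basement: 6S 1Z; the rooftop: 0S 3Z)
5. 3 scientists → the rooftop.  (the basement: 3S 1Z; the rooftop: 3S 3Z)
6. 1 zombie ← the basement.  (the basement: 3S 2Z; the rooftop: 3S 2Z)
7. 1 scientist and 2 zombies → the rooftop.  (the basement: 2S 0Z; the rooftop: 4S 4Z)
8. 1 zombie ← the basement.  (the basement: 2S 1Z; the rooftop: 4S 3Z)
9. 2 scientists and 1 zombie → the rooftop.  (the basement: 0S 0Z; the rooftop: 6S 4Z)

9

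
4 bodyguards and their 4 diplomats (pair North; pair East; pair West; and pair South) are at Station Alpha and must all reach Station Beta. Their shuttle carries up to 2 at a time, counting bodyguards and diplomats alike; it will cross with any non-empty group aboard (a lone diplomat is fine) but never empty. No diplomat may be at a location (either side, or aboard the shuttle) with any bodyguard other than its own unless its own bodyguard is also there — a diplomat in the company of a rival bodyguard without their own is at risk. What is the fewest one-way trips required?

impossible

Following every safe sequence of crossings from the start, the most of the 8 that can be at Station Beta as the shuttle arrives there on crossings 1, 3, 5 is 2, 3, 4 respectively; the best ever achieved is 4 of 8.
From crossing 7 on, no configuration arises that was not already reachable earlier: only 44 distinct safe configurations (who is on which side, and where the shuttle is) can ever be reached, none of them has everyone across, and every continuation just revisits them. So no valid plan exists.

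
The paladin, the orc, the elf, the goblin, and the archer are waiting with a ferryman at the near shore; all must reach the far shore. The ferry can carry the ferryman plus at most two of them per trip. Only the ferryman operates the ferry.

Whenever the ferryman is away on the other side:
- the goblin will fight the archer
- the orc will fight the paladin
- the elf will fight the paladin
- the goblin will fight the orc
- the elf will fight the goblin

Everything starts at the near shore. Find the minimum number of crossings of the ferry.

Counting alone: the ferryman can take at most 2 across per trip to the far shore, so moving all 5 needs at least 3 loaded trips out, with a return between consecutive ones — at least 5 crossings.
The safety rule pushes this higher. Following every safe sequence of crossings, the most of the 5 that can be at the far shore as the ferry arrives there on crossing 5 is 4 — never all 5.
So no plan with fewer than 7 crossings exists, and this one achieves 7:
1. Ferryman goes to the far shore with the goblin and the paladin.  [the near shore: the archer, the elf, the orc | the far shore: the goblin, the paladin]
2. Ferryman goes back to the near shore alone.  [the near shore: the archer, the elf, the orc | the far shore: the goblin, the paladin]
3. Ferryman goes to the far shore with the orc.  [the near shore: the archer, the elf | the far shore: the goblin, the orc, the paladin]
4. Ferryman goes back to the near shore with the goblin and the paladin.  [the near shore: the archer, the elf, the goblin, the paladin | the far shore: the orc]
5. Ferryman goes to the far shore with the archer and the elf.  [the near shore: the goblin, the paladin | the far shore: the archer, the elf, the orc]
6. Ferryman goes back to the near shore alone.  [the near shore: the goblin, the paladin | the far shore: the archer, the elf, the orc]
7. Ferryman goes to the far shore with the goblin and the paladin.  [the near shore: — | the far shore: the archer, the elf, the goblin, the orc, the paladin]

7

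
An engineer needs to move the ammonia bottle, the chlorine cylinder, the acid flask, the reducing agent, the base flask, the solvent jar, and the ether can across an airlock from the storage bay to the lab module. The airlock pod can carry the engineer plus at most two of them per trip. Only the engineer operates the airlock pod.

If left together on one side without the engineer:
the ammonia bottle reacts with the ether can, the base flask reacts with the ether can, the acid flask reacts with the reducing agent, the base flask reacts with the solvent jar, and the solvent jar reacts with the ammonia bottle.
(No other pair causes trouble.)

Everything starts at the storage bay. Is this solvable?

No

Whatever the first load, the items left behind include a forbidden pair without the engineer. No opening move is safe, so no plan exists.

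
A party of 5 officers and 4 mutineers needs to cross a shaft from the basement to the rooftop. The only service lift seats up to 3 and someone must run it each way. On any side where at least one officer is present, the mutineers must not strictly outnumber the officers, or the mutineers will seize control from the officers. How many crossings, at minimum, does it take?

Counting alone: each trip to the rooftop takes at most 3 across and each return brings at least 1 back, so after t trips out (and t−1 returns) at most 3t − (t−1) of the 9 are across; that first reaches 9 at t = 4, so at least 7 crossings are needed.
The plan below uses exactly 7 crossings, so it is optimal:
1. 3 mutineers → the rooftop.  (the basement: 5O 1M; the rooftop: 0O 3M)
2. 1 mutineer ← the basement.  (the basement: 5O 2M; the rooftop: 0O 2M)
3. 3 officers → the rooftop.  (the basement: 2O 2M; the rooftop: 3O 2M)
4. 1 officer ← the basement.  (the basement: 3O 2M; the rooftop: 2O 2M)
5. 2 officers and 1 mutineer → the rooftop.  (the basement: 1O 1M; the rooftop: 4O 3M)
6. 1 officer ← the basement.  (the basement: 2O 1M; the rooftop: 3O 3M)
7. 2 officers and 1 mutineer → the rooftop.  (the basement: 0O 0M; the rooftop: 5O 4M)

7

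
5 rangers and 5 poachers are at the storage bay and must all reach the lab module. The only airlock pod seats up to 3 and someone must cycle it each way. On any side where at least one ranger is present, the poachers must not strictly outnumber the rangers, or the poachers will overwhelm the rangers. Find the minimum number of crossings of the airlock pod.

Counting alone: each trip to the lab module takes at most 3 across and each return brings at least 1 back, so after t trips out (and t−1 returns) at most 3t − (t−1) of the 10 are across; that first reaches 10 at t = 5, so at least 9 crossings are needed.
The safety rule pushes this higher. Following every safe sequence of crossings, the most of the 10 that can be at the lab module as the airlock pod arrives there on crossing 9 is 9 — never all 10.
So no plan with fewer than 11 crossings exists, and this one achieves 11:
1. 2 poachers → the lab module.  (the storage bay: 5R 3P; the lab module: 0R 2P)
2. 1 poacher ← the storage bay.  (the storage bay: 5R 4P; the lab module: 0R 1P)
3. 3 poachers → the lab module.  (the storage bay: 5R 1P; the lab module: 0R 4P)
4. 1 poacher ← the storage bay.  (the storage bay: 5R 2P; the lab module: 0R 3P)
5. 3 rangers → the lab module.  (the storage bay: 2R 2P; the lab module: 3R 3P)
6. 1 ranger and 1 poacher ← the storage bay.  (the storage bay: 3R 3P; the lab module: 2R 2P)
7. 3 rangers → the lab module.  (the storage bay: 0R 3P; the lab module: 5R 2P)
8. 1 poacher ← the storage bay.  (the storage bay: 0R 4P; the lab module: 5R 1P)
9. 2 poachers → the lab module.  (the storage bay: 0R 2P; the lab module: 5R 3P)
10. 1 poacher ← the storage bay.  (the storage bay: 0R 3P; the lab module: 5R 2P)
11. 3 poachers → the lab module.  (the storage bay: 0R 0P; the lab module: 5R 5P)

11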